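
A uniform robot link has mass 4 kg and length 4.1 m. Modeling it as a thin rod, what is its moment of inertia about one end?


I = (1/3) * m * L^2
= (1/3) * 4 * 4.1^2
= 0.333333 * 4 * 16.81
= 22.4133 kg*m^2


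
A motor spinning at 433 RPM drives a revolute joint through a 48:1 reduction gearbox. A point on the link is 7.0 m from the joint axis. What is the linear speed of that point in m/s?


omega_motor = 433 * 2*pi/60 = 45.3437 rad/s
omega_joint = omega_motor / 48 = 0.9447 rad/s
v = omega_joint * r = 0.9447 * 7.0
= 6.6126 m/s


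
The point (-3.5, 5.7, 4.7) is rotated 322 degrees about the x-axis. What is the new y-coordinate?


Rotation about x-axis: y' = y*cos(theta) - z*sin(theta)
= 5.7 * 0.788 - 4.7 * -0.6157
= 7.3853


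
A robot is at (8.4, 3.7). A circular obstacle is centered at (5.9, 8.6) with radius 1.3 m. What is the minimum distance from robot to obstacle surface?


center_dist = sqrt((8.4-5.9)^2 + (3.7-8.6)^2)
= sqrt(6.25 + 24.01)
= 5.5009
min_dist = center_dist - radius = 5.5009 - 1.3 = 4.2009 m


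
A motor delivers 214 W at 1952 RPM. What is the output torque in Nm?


omega = 1952 * 2*pi/60 = 204.413 rad/s
tau = P / omega = 214 / 204.413
= 1.0469 Nm


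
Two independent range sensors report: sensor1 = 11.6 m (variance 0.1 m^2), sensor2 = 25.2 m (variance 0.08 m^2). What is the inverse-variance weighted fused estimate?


w1 = (1/var1) / (1/var1 + 1/var2)
   = 10.0 / (10.0 + 12.5) = 0.4444
w2 = 1 - w1 = 0.5556
fused = w1*s1 + w2*s2 = 5.1556 + 14.0
= 19.1556 m


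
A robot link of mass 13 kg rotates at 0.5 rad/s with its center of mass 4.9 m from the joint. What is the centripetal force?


F = m * omega^2 * r
= 13 * 0.5^2 * 4.9
= 13 * 0.25 * 4.9
= 15.925 N


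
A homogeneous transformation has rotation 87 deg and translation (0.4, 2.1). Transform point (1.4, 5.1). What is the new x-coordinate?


x' = cos(theta)*px - sin(theta)*py + tx
= 0.0523*1.4 - 0.9986*5.1 + 0.4
= -4.6197


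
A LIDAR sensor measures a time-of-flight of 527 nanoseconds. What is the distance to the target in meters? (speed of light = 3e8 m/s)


tof = 527 ns = 5.27e-07 s
dist = c * tof / 2
= 3e8 * 5.27e-07 / 2
= 79.05 m


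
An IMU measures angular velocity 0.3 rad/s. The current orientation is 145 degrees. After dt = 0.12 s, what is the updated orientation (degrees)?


delta_theta = w * dt = 0.3 * 0.12 = 0.036 rad
= 2.0626 deg
theta_new = 145 + 2.0626 = 147.0626 deg


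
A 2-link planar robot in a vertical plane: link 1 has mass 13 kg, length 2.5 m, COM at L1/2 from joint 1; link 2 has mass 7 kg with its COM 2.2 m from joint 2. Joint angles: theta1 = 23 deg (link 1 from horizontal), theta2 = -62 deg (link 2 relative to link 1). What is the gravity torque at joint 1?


Horizontal distance from joint 1 to link-1 COM:
  x_c1 = (L1/2)*cos(t1) = 1.25 * 0.9205 = 1.1506 m
Horizontal distance from joint 1 to link-2 COM:
  x_c2 = L1*cos(t1) + Lc2*cos(t1+t2)
       = 2.5*0.9205 + 2.2*0.7771 = 4.011 m
tau1 = m1*g*x_c1 + m2*g*x_c2
     = 13*9.81*1.1506 + 7*9.81*4.011
     = 146.74 + 275.4342
     = 422.1742 Nm


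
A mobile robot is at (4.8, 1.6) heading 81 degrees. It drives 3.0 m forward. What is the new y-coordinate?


y_new = y0 + d*sin(theta)
= 1.6 + 3.0*sin(81)
= 1.6 + 2.9631
= 4.5631


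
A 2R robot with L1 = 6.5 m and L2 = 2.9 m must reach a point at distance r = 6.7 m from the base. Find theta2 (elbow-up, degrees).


cos(theta2) = (r^2 - L1^2 - L2^2) / (2*L1*L2)
cos(theta2) = (44.89 - 42.25 - 8.41) / 37.7
cos(theta2) = -0.15305
theta2 = 98.8037 degrees


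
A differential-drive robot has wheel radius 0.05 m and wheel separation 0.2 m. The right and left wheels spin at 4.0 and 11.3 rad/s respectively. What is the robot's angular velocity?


vR = r*wR = 0.05*4.0 = 0.2 m/s
vL = r*wL = 0.05*11.3 = 0.565 m/s
v = (vR+vL)/2 = 0.3825 m/s
omega = (vR-vL)/L = -1.825 rad/s
angular velocity = -1.825 rad/s


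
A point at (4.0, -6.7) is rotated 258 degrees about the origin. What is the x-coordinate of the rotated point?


x' = x*cos(theta) - y*sin(theta)
cos(258 deg) = -0.2079, sin(258 deg) = -0.9781
x' = 4.0 * -0.2079 - -6.7 * -0.9781
= -0.8316 - 6.5536
= -7.3852


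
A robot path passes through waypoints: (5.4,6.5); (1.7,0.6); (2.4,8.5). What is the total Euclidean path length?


Segment lengths:
  seg1 = sqrt((-3.7)^2 + (-5.9)^2) = 6.9642
  seg2 = sqrt((0.7)^2 + (7.9)^2) = 7.931
Total = 14.8951


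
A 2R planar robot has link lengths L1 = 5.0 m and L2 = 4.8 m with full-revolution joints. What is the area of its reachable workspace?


r_max = L1 + L2 = 9.8 m
r_min = |L1 - L2| = 0.2 m
Area = pi*(r_max^2 - r_min^2)
= pi*(96.04 - 0.04)
= pi * 96.0
= 301.5929 m^2


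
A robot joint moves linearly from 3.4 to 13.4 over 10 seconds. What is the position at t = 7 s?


s = t/T = 7/10 = 0.7
p(t) = p0 + (pf-p0)*s
= 3.4 + (13.4 - 3.4) * 0.7
= 10.4


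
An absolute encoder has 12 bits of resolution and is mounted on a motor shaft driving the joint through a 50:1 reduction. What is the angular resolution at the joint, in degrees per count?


counts = 2^12 = 4096
effective counts at joint = 4096 * 50 = 204800
resolution = 360 / 204800
= 0.0018 deg/count


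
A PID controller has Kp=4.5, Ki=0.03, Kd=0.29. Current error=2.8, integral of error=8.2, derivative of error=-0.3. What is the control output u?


u = Kp*e + Ki*int(e) + Kd*de/dt
= 4.5*2.8 + 0.03*8.2 + 0.29*(-0.3)
= 12.6 + 0.246 + -0.087
= 12.759


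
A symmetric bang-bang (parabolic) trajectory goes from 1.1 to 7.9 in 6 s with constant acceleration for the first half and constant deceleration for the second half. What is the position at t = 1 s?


Symmetric rest-to-rest: each phase covers (pf-p0)/2 in time T/2. 0.5*a*(T/2)^2 = (pf-p0)/2 => a = 4*(pf-p0)/T^2
a = 4*(7.9-1.1)/6^2 = 0.7556
t = 1 is in the acceleration phase (t <= T/2).
p = p0 + 0.5*a*t^2 = 1.1 + 0.5*0.7556*1^2
= 1.4778


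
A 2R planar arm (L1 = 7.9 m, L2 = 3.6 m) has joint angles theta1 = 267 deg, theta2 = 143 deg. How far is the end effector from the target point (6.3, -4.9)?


End effector via forward kinematics:
x = L1*cos(t1) + L2*cos(t1+t2) = 1.9006
y = L1*sin(t1) + L2*sin(t1+t2) = -5.1314
Distance to target:
d = sqrt((6.3 - 1.9006)^2 + (-4.9 - -5.1314)^2)
= sqrt(19.3549 + 0.0536)
= 4.4055 m


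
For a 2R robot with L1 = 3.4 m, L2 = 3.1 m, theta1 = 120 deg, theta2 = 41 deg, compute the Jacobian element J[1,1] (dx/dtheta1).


J[1,1] = -L1*sin(t1) - L2*sin(t1+t2)
= -3.4*sin(120) - 3.1*sin(161)
= -3.9537


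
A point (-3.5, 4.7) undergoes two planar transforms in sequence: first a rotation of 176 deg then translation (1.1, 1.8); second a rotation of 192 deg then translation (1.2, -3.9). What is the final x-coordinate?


After transform 1:
x1 = cos(176)*-3.5 - sin(176)*4.7 + 1.1 = 4.2636
y1 = sin(176)*-3.5 + cos(176)*4.7 + 1.8 = -3.1327
After transform 2:
x2 = cos(192)*4.2636 - sin(192)*-3.1327 + 1.2
= -3.6218


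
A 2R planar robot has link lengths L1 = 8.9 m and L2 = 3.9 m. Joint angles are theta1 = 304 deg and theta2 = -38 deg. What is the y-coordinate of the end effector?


Convert angles to radians: theta1 = 5.3058, theta2 = -0.6632
y = L1*sin(theta1) + L2*sin(theta1+theta2)
y = -7.3784 + -3.8905
y = -11.2689


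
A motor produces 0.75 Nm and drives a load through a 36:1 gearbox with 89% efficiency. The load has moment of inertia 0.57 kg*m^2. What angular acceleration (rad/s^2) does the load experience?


tau_out = tau_motor * N * eta
= 0.75 * 36 * 0.89 = 24.03 Nm
alpha = tau_out / I = 24.03 / 0.57
= 42.1579 rad/s^2


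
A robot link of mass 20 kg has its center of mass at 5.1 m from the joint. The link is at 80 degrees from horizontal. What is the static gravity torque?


tau = m*g*L*cos(angle)
= 20 * 9.81 * 5.1 * cos(80 deg)
= 20 * 9.81 * 5.1 * 0.1736
= 173.7558 Nm


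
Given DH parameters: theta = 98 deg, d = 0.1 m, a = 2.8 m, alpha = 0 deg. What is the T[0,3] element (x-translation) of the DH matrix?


T[0,3] = a * cos(theta)
= 2.8 * cos(98 deg)
= 2.8 * -0.1392
= -0.3897


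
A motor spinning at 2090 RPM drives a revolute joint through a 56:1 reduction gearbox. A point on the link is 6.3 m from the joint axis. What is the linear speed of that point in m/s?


omega_motor = 2090 * 2*pi/60 = 218.8643 rad/s
omega_joint = omega_motor / 56 = 3.9083 rad/s
v = omega_joint * r = 3.9083 * 6.3
= 24.6222 m/s


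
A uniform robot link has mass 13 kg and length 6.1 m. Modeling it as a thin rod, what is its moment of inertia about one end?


I = (1/3) * m * L^2
= (1/3) * 13 * 6.1^2
= 0.333333 * 13 * 37.21
= 161.2433 kg*m^2


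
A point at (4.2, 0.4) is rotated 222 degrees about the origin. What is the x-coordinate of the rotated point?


x' = x*cos(theta) - y*sin(theta)
cos(222 deg) = -0.7431, sin(222 deg) = -0.6691
x' = 4.2 * -0.7431 - 0.4 * -0.6691
= -3.1212 - -0.2677
= -2.8536


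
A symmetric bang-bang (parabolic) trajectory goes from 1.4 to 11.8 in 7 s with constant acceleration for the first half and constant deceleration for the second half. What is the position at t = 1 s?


Symmetric rest-to-rest: each phase covers (pf-p0)/2 in time T/2. 0.5*a*(T/2)^2 = (pf-p0)/2 => a = 4*(pf-p0)/T^2
a = 4*(11.8-1.4)/7^2 = 0.849
t = 1 is in the acceleration phase (t <= T/2).
p = p0 + 0.5*a*t^2 = 1.4 + 0.5*0.849*1^2
= 1.8245


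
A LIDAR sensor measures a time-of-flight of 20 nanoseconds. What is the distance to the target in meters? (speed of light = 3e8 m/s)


tof = 20 ns = 2e-08 s
dist = c * tof / 2
= 3e8 * 2e-08 / 2
= 3.0 m


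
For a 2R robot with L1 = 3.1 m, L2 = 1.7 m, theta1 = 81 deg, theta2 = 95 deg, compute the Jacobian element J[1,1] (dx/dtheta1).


J[1,1] = -L1*sin(t1) - L2*sin(t1+t2)
= -3.1*sin(81) - 1.7*sin(176)
= -3.1804


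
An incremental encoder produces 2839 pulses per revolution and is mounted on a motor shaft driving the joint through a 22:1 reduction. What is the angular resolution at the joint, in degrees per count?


counts per rev = 2839
effective counts at joint = 2839 * 22 = 62458
resolution = 360 / 62458
= 0.0058 deg/count


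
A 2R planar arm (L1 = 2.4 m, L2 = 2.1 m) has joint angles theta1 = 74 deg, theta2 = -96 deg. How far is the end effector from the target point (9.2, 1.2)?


End effector via forward kinematics:
x = L1*cos(t1) + L2*cos(t1+t2) = 2.6086
y = L1*sin(t1) + L2*sin(t1+t2) = 1.5204
Distance to target:
d = sqrt((9.2 - 2.6086)^2 + (1.2 - 1.5204)^2)
= sqrt(43.4463 + 0.1026)
= 6.5992 m


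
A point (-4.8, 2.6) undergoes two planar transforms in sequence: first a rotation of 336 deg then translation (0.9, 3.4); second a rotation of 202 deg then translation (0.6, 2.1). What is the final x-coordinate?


After transform 1:
x1 = cos(336)*-4.8 - sin(336)*2.6 + 0.9 = -2.4275
y1 = sin(336)*-4.8 + cos(336)*2.6 + 3.4 = 7.7276
After transform 2:
x2 = cos(202)*-2.4275 - sin(202)*7.7276 + 0.6
= 5.7455


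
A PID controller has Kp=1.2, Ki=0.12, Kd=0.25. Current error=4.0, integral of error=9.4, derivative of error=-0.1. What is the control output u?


u = Kp*e + Ki*int(e) + Kd*de/dt
= 1.2*4.0 + 0.12*9.4 + 0.25*(-0.1)
= 4.8 + 1.128 + -0.025
= 5.903


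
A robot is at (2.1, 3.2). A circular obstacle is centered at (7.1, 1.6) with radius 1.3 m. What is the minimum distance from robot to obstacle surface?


center_dist = sqrt((2.1-7.1)^2 + (3.2-1.6)^2)
= sqrt(25.0 + 2.56)
= 5.2498
min_dist = center_dist - radius = 5.2498 - 1.3 = 3.9498 m


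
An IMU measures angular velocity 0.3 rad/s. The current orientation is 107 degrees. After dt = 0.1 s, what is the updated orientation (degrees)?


delta_theta = w * dt = 0.3 * 0.1 = 0.03 rad
= 1.7189 deg
theta_new = 107 + 1.7189 = 108.7189 deg


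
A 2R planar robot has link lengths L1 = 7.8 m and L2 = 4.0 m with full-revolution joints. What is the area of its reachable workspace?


r_max = L1 + L2 = 11.8 m
r_min = |L1 - L2| = 3.8 m
Area = pi*(r_max^2 - r_min^2)
= pi*(139.24 - 14.44)
= pi * 124.8
= 392.0708 m^2


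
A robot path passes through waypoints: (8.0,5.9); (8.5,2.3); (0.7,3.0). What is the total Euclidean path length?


Segment lengths:
  seg1 = sqrt((0.5)^2 + (-3.6)^2) = 3.6346
  seg2 = sqrt((-7.8)^2 + (0.7)^2) = 7.8313
Total = 11.4659


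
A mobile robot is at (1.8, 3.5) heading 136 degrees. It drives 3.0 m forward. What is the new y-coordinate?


y_new = y0 + d*sin(theta)
= 3.5 + 3.0*sin(136)
= 3.5 + 2.084
= 5.584


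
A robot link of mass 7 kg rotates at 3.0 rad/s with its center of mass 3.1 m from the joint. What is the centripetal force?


F = m * omega^2 * r
= 7 * 3.0^2 * 3.1
= 7 * 9.0 * 3.1
= 195.3 N


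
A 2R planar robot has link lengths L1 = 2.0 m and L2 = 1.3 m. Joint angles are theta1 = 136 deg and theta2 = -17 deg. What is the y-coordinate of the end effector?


Convert angles to radians: theta1 = 2.3736, theta2 = -0.2967
y = L1*sin(theta1) + L2*sin(theta1+theta2)
y = 1.3893 + 1.137
y = 2.5263


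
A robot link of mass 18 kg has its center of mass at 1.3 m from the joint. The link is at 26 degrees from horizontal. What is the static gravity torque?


tau = m*g*L*cos(angle)
= 18 * 9.81 * 1.3 * cos(26 deg)
= 18 * 9.81 * 1.3 * 0.8988
= 206.3218 Nm


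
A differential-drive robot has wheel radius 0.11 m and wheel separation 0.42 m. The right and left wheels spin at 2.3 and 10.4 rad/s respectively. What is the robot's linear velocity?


vR = r*wR = 0.11*2.3 = 0.253 m/s
vL = r*wL = 0.11*10.4 = 1.144 m/s
v = (vR+vL)/2 = 0.6985 m/s
omega = (vR-vL)/L = -2.1214 rad/s
linear velocity = 0.6985 m/s


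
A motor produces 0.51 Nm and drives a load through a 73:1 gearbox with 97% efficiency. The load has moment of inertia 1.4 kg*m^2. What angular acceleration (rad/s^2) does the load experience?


tau_out = tau_motor * N * eta
= 0.51 * 73 * 0.97 = 36.1131 Nm
alpha = tau_out / I = 36.1131 / 1.4
= 25.7951 rad/s^2


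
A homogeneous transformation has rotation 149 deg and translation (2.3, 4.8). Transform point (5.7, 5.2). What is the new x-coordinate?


x' = cos(theta)*px - sin(theta)*py + tx
= -0.8572*5.7 - 0.515*5.2 + 2.3
= -5.2641


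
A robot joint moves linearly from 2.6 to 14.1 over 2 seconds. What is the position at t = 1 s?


s = t/T = 1/2 = 0.5
p(t) = p0 + (pf-p0)*s
= 2.6 + (14.1 - 2.6) * 0.5
= 8.35


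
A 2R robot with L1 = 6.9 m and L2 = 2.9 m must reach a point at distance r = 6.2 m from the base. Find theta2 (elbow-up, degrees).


cos(theta2) = (r^2 - L1^2 - L2^2) / (2*L1*L2)
cos(theta2) = (38.44 - 47.61 - 8.41) / 40.02
cos(theta2) = -0.43928
theta2 = 116.058 degrees


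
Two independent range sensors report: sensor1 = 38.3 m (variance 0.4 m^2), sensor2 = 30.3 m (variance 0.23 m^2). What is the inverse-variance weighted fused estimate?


w1 = (1/var1) / (1/var1 + 1/var2)
   = 2.5 / (2.5 + 4.3478) = 0.3651
w2 = 1 - w1 = 0.6349
fused = w1*s1 + w2*s2 = 13.9825 + 19.2381
= 33.2206 m


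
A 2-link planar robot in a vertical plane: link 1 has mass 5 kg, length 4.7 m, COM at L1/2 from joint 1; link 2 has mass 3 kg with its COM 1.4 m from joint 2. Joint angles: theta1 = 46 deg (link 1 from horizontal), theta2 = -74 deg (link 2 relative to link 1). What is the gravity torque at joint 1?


Horizontal distance from joint 1 to link-1 COM:
  x_c1 = (L1/2)*cos(t1) = 2.35 * 0.6947 = 1.6324 m
Horizontal distance from joint 1 to link-2 COM:
  x_c2 = L1*cos(t1) + Lc2*cos(t1+t2)
       = 4.7*0.6947 + 1.4*0.8829 = 4.501 m
tau1 = m1*g*x_c1 + m2*g*x_c2
     = 5*9.81*1.6324 + 3*9.81*4.501
     = 80.0715 + 132.465
     = 212.5366 Nm


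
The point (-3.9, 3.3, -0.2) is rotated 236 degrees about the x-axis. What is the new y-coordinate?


Rotation about x-axis: y' = y*cos(theta) - z*sin(theta)
= 3.3 * -0.5592 - -0.2 * -0.829
= -2.0111


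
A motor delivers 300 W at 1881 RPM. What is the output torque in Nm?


omega = 1881 * 2*pi/60 = 196.9779 rad/s
tau = P / omega = 300 / 196.9779
= 1.523 Nm


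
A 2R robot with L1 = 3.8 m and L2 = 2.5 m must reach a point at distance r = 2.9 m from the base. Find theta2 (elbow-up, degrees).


cos(theta2) = (r^2 - L1^2 - L2^2) / (2*L1*L2)
cos(theta2) = (8.41 - 14.44 - 6.25) / 19.0
cos(theta2) = -0.646316
theta2 = 130.2644 degrees


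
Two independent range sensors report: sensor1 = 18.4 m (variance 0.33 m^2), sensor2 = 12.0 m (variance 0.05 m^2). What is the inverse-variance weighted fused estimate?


w1 = (1/var1) / (1/var1 + 1/var2)
   = 3.0303 / (3.0303 + 20.0) = 0.1316
w2 = 1 - w1 = 0.8684
fused = w1*s1 + w2*s2 = 2.4211 + 10.4211
= 12.8421 m


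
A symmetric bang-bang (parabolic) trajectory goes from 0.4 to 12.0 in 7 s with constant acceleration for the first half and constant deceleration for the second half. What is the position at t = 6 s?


Symmetric rest-to-rest: each phase covers (pf-p0)/2 in time T/2. 0.5*a*(T/2)^2 = (pf-p0)/2 => a = 4*(pf-p0)/T^2
a = 4*(12.0-0.4)/7^2 = 0.9469
t = 6 is in the deceleration phase (t > T/2).
p = pf - 0.5*a*(T-t)^2 = 12.0 - 0.5*0.9469*1^2
= 11.5265


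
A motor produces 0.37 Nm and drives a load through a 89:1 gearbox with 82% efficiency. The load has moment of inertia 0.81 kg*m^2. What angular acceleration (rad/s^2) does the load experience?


tau_out = tau_motor * N * eta
= 0.37 * 89 * 0.82 = 27.0026 Nm
alpha = tau_out / I = 27.0026 / 0.81
= 33.3365 rad/s^2


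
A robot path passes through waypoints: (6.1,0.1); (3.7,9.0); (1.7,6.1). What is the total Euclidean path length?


Segment lengths:
  seg1 = sqrt((-2.4)^2 + (8.9)^2) = 9.2179
  seg2 = sqrt((-2.0)^2 + (-2.9)^2) = 3.5228
Total = 12.7407


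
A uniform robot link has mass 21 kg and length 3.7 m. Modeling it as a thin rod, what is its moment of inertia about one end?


I = (1/3) * m * L^2
= (1/3) * 21 * 3.7^2
= 0.333333 * 21 * 13.69
= 95.83 kg*m^2


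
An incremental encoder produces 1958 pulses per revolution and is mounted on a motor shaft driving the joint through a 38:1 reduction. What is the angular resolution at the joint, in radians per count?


counts per rev = 1958
effective counts at joint = 1958 * 38 = 74404
resolution = 2*pi / 74404
= 8.4447e-05 rad/count


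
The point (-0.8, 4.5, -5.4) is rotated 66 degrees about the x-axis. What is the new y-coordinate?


Rotation about x-axis: y' = y*cos(theta) - z*sin(theta)
= 4.5 * 0.4067 - -5.4 * 0.9135
= 6.7635


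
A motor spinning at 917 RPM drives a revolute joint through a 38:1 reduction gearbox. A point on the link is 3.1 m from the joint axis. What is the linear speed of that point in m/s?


omega_motor = 917 * 2*pi/60 = 96.028 rad/s
omega_joint = omega_motor / 38 = 2.5271 rad/s
v = omega_joint * r = 2.5271 * 3.1
= 7.8339 m/s


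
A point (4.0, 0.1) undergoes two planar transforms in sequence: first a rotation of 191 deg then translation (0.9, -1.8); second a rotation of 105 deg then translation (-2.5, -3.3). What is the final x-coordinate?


After transform 1:
x1 = cos(191)*4.0 - sin(191)*0.1 + 0.9 = -3.0074
y1 = sin(191)*4.0 + cos(191)*0.1 + -1.8 = -2.6614
After transform 2:
x2 = cos(105)*-3.0074 - sin(105)*-2.6614 + -2.5
= 0.8491


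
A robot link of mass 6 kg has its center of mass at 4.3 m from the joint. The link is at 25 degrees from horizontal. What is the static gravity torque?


tau = m*g*L*cos(angle)
= 6 * 9.81 * 4.3 * cos(25 deg)
= 6 * 9.81 * 4.3 * 0.9063
= 229.3847 Nm


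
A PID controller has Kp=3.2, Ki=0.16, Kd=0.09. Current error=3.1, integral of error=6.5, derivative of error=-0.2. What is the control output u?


u = Kp*e + Ki*int(e) + Kd*de/dt
= 3.2*3.1 + 0.16*6.5 + 0.09*(-0.2)
= 9.92 + 1.04 + -0.018
= 10.942


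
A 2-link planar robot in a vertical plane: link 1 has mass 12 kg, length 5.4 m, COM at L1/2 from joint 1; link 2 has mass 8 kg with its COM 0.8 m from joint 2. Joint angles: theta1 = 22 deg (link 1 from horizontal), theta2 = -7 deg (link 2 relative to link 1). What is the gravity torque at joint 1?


Horizontal distance from joint 1 to link-1 COM:
  x_c1 = (L1/2)*cos(t1) = 2.7 * 0.9272 = 2.5034 m
Horizontal distance from joint 1 to link-2 COM:
  x_c2 = L1*cos(t1) + Lc2*cos(t1+t2)
       = 5.4*0.9272 + 0.8*0.9659 = 5.7795 m
tau1 = m1*g*x_c1 + m2*g*x_c2
     = 12*9.81*2.5034 + 8*9.81*5.7795
     = 294.6998 + 453.5778
     = 748.2776 Nm


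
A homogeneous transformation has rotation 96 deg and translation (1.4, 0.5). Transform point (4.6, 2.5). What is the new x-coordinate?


x' = cos(theta)*px - sin(theta)*py + tx
= -0.1045*4.6 - 0.9945*2.5 + 1.4
= -1.5671


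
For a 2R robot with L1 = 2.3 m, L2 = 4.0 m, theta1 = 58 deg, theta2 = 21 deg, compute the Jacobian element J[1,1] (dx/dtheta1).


J[1,1] = -L1*sin(t1) - L2*sin(t1+t2)
= -2.3*sin(58) - 4.0*sin(79)
= -5.877


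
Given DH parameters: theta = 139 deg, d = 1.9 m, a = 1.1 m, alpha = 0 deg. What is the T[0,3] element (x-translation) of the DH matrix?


T[0,3] = a * cos(theta)
= 1.1 * cos(139 deg)
= 1.1 * -0.7547
= -0.8302


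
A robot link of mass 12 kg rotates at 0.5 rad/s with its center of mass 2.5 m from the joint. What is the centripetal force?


F = m * omega^2 * r
= 12 * 0.5^2 * 2.5
= 12 * 0.25 * 2.5
= 7.5 N


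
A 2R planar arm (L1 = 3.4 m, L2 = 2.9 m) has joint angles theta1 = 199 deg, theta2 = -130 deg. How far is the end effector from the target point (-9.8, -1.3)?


End effector via forward kinematics:
x = L1*cos(t1) + L2*cos(t1+t2) = -2.1755
y = L1*sin(t1) + L2*sin(t1+t2) = 1.6005
Distance to target:
d = sqrt((-9.8 - -2.1755)^2 + (-1.3 - 1.6005)^2)
= sqrt(58.1331 + 8.4126)
= 8.1576 m


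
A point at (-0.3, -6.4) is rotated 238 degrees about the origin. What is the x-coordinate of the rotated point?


x' = x*cos(theta) - y*sin(theta)
cos(238 deg) = -0.5299, sin(238 deg) = -0.848
x' = -0.3 * -0.5299 - -6.4 * -0.848
= 0.159 - 5.4275
= -5.2685


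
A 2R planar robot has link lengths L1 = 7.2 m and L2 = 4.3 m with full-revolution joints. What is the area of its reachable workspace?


r_max = L1 + L2 = 11.5 m
r_min = |L1 - L2| = 2.9 m
Area = pi*(r_max^2 - r_min^2)
= pi*(132.25 - 8.41)
= pi * 123.84
= 389.0548 m^2


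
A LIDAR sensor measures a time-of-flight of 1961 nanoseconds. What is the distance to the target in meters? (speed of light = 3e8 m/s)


tof = 1961 ns = 1.961e-06 s
dist = c * tof / 2
= 3e8 * 1.961e-06 / 2
= 294.15 m


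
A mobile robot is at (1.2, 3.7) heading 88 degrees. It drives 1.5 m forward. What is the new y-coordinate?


y_new = y0 + d*sin(theta)
= 3.7 + 1.5*sin(88)
= 3.7 + 1.4991
= 5.1991


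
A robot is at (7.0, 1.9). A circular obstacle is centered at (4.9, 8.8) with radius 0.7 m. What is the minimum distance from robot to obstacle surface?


center_dist = sqrt((7.0-4.9)^2 + (1.9-8.8)^2)
= sqrt(4.41 + 47.61)
= 7.2125
min_dist = center_dist - radius = 7.2125 - 0.7 = 6.5125 m


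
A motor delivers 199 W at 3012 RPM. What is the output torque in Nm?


omega = 3012 * 2*pi/60 = 315.4159 rad/s
tau = P / omega = 199 / 315.4159
= 0.6309 Nm


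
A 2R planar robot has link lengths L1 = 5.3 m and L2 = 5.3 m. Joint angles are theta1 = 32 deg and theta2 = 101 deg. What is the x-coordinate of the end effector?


Convert angles to radians: theta1 = 0.5585, theta2 = 1.7628
x = L1*cos(theta1) + L2*cos(theta1+theta2)
x = 4.4947 + -3.6146
x = 0.8801


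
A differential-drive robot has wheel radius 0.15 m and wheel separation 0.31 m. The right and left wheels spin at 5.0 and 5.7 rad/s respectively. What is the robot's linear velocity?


vR = r*wR = 0.15*5.0 = 0.75 m/s
vL = r*wL = 0.15*5.7 = 0.855 m/s
v = (vR+vL)/2 = 0.8025 m/s
omega = (vR-vL)/L = -0.3387 rad/s
linear velocity = 0.8025 m/s


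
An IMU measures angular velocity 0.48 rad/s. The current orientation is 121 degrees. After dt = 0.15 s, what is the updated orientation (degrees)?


delta_theta = w * dt = 0.48 * 0.15 = 0.072 rad
= 4.1253 deg
theta_new = 121 + 4.1253 = 125.1253 deg


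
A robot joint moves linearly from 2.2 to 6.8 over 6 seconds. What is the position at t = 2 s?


s = t/T = 2/6 = 0.3333
p(t) = p0 + (pf-p0)*s
= 2.2 + (6.8 - 2.2) * 0.3333
= 3.7333


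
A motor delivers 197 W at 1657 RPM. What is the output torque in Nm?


omega = 1657 * 2*pi/60 = 173.5206 rad/s
tau = P / omega = 197 / 173.5206
= 1.1353 Nm


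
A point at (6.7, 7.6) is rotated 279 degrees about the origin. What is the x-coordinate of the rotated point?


x' = x*cos(theta) - y*sin(theta)
cos(279 deg) = 0.1564, sin(279 deg) = -0.9877
x' = 6.7 * 0.1564 - 7.6 * -0.9877
= 1.0481 - -7.5064
= 8.5545


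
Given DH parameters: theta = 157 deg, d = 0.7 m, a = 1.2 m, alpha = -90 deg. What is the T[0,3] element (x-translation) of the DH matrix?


T[0,3] = a * cos(theta)
= 1.2 * cos(157 deg)
= 1.2 * -0.9205
= -1.1046


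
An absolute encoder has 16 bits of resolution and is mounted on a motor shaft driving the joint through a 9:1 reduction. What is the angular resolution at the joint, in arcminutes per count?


counts = 2^16 = 65536
effective counts at joint = 65536 * 9 = 589824
resolution = 360*60 / 589824
= 0.0366 arcmin/count


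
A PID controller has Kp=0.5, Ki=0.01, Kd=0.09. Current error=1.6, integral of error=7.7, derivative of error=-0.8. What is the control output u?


u = Kp*e + Ki*int(e) + Kd*de/dt
= 0.5*1.6 + 0.01*7.7 + 0.09*(-0.8)
= 0.8 + 0.077 + -0.072
= 0.805


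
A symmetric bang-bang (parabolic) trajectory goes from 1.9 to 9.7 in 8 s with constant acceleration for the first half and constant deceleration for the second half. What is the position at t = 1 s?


Symmetric rest-to-rest: each phase covers (pf-p0)/2 in time T/2. 0.5*a*(T/2)^2 = (pf-p0)/2 => a = 4*(pf-p0)/T^2
a = 4*(9.7-1.9)/8^2 = 0.4875
t = 1 is in the acceleration phase (t <= T/2).
p = p0 + 0.5*a*t^2 = 1.9 + 0.5*0.4875*1^2
= 2.1437


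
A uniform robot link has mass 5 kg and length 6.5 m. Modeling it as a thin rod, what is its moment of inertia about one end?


I = (1/3) * m * L^2
= (1/3) * 5 * 6.5^2
= 0.333333 * 5 * 42.25
= 70.4167 kg*m^2


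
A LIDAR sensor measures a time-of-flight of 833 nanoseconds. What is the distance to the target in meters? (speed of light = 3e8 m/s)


tof = 833 ns = 8.33e-07 s
dist = c * tof / 2
= 3e8 * 8.33e-07 / 2
= 124.95 m


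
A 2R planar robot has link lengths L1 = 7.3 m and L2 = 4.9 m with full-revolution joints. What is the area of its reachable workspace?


r_max = L1 + L2 = 12.2 m
r_min = |L1 - L2| = 2.4 m
Area = pi*(r_max^2 - r_min^2)
= pi*(148.84 - 5.76)
= pi * 143.08
= 449.4991 m^2


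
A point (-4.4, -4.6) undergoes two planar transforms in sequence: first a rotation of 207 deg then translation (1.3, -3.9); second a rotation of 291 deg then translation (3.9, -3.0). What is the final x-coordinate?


After transform 1:
x1 = cos(207)*-4.4 - sin(207)*-4.6 + 1.3 = 3.1321
y1 = sin(207)*-4.4 + cos(207)*-4.6 + -3.9 = 2.1962
After transform 2:
x2 = cos(291)*3.1321 - sin(291)*2.1962 + 3.9
= 7.0728


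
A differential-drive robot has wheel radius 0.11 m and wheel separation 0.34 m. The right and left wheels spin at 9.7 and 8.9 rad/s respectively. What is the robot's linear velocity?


vR = r*wR = 0.11*9.7 = 1.067 m/s
vL = r*wL = 0.11*8.9 = 0.979 m/s
v = (vR+vL)/2 = 1.023 m/s
omega = (vR-vL)/L = 0.2588 rad/s
linear velocity = 1.023 m/s


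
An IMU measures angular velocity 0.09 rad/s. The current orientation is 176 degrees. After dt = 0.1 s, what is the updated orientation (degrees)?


delta_theta = w * dt = 0.09 * 0.1 = 0.009 rad
= 0.5157 deg
theta_new = 176 + 0.5157 = 176.5157 deg


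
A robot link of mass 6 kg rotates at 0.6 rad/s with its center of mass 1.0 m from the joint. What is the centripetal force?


F = m * omega^2 * r
= 6 * 0.6^2 * 1.0
= 6 * 0.36 * 1.0
= 2.16 N


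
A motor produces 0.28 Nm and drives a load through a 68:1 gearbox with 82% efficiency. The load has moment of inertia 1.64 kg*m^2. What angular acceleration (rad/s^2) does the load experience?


tau_out = tau_motor * N * eta
= 0.28 * 68 * 0.82 = 15.6128 Nm
alpha = tau_out / I = 15.6128 / 1.64
= 9.52 rad/s^2


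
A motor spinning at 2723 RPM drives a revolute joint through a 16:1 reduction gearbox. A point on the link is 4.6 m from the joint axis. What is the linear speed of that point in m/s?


omega_motor = 2723 * 2*pi/60 = 285.1519 rad/s
omega_joint = omega_motor / 16 = 17.822 rad/s
v = omega_joint * r = 17.822 * 4.6
= 81.9812 m/s


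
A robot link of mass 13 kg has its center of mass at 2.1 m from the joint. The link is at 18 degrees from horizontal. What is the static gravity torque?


tau = m*g*L*cos(angle)
= 13 * 9.81 * 2.1 * cos(18 deg)
= 13 * 9.81 * 2.1 * 0.9511
= 254.7053 Nm


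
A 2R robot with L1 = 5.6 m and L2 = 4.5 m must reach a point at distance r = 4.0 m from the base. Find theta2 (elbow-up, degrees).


cos(theta2) = (r^2 - L1^2 - L2^2) / (2*L1*L2)
cos(theta2) = (16.0 - 31.36 - 20.25) / 50.4
cos(theta2) = -0.706548
theta2 = 134.9547 degrees


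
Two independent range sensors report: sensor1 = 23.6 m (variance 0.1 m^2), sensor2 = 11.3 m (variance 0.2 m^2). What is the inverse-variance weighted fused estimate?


w1 = (1/var1) / (1/var1 + 1/var2)
   = 10.0 / (10.0 + 5.0) = 0.6667
w2 = 1 - w1 = 0.3333
fused = w1*s1 + w2*s2 = 15.7333 + 3.7667
= 19.5 m


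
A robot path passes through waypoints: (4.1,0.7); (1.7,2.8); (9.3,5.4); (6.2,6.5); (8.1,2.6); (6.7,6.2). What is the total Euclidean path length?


Segment lengths:
  seg1 = sqrt((-2.4)^2 + (2.1)^2) = 3.189
  seg2 = sqrt((7.6)^2 + (2.6)^2) = 8.0324
  seg3 = sqrt((-3.1)^2 + (1.1)^2) = 3.2894
  seg4 = sqrt((1.9)^2 + (-3.9)^2) = 4.3382
  seg5 = sqrt((-1.4)^2 + (3.6)^2) = 3.8626
Total = 22.7117


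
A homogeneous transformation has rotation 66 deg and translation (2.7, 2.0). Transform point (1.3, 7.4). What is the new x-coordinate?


x' = cos(theta)*px - sin(theta)*py + tx
= 0.4067*1.3 - 0.9135*7.4 + 2.7
= -3.5315


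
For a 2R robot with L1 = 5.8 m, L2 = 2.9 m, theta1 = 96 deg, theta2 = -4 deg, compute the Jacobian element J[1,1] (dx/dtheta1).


J[1,1] = -L1*sin(t1) - L2*sin(t1+t2)
= -5.8*sin(96) - 2.9*sin(92)
= -8.6665


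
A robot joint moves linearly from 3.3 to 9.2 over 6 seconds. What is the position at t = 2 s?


s = t/T = 2/6 = 0.3333
p(t) = p0 + (pf-p0)*s
= 3.3 + (9.2 - 3.3) * 0.3333
= 5.2667


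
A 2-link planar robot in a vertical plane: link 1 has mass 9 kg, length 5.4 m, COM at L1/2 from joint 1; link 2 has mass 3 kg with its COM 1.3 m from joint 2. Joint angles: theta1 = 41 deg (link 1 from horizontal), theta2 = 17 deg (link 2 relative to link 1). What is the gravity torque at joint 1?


Horizontal distance from joint 1 to link-1 COM:
  x_c1 = (L1/2)*cos(t1) = 2.7 * 0.7547 = 2.0377 m
Horizontal distance from joint 1 to link-2 COM:
  x_c2 = L1*cos(t1) + Lc2*cos(t1+t2)
       = 5.4*0.7547 + 1.3*0.5299 = 4.7643 m
tau1 = m1*g*x_c1 + m2*g*x_c2
     = 9*9.81*2.0377 + 3*9.81*4.7643
     = 179.9099 + 140.2141
     = 320.1241 Nm


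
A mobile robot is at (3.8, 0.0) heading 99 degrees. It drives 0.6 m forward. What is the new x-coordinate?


x_new = x0 + d*cos(theta)
= 3.8 + 0.6*cos(99)
= 3.8 + -0.0939
= 3.7061


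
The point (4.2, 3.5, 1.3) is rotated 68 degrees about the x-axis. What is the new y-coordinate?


Rotation about x-axis: y' = y*cos(theta) - z*sin(theta)
= 3.5 * 0.3746 - 1.3 * 0.9272
= 0.1058


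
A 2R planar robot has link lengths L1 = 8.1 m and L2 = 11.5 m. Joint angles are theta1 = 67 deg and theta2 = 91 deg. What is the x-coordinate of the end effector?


Convert angles to radians: theta1 = 1.1694, theta2 = 1.5882
x = L1*cos(theta1) + L2*cos(theta1+theta2)
x = 3.1649 + -10.6626
x = -7.4977


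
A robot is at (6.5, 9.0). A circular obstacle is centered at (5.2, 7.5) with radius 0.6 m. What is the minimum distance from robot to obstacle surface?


center_dist = sqrt((6.5-5.2)^2 + (9.0-7.5)^2)
= sqrt(1.69 + 2.25)
= 1.9849
min_dist = center_dist - radius = 1.9849 - 0.6 = 1.3849 m


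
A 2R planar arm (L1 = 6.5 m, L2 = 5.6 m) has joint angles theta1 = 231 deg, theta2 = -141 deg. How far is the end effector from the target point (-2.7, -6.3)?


End effector via forward kinematics:
x = L1*cos(t1) + L2*cos(t1+t2) = -4.0906
y = L1*sin(t1) + L2*sin(t1+t2) = 0.5486
Distance to target:
d = sqrt((-2.7 - -4.0906)^2 + (-6.3 - 0.5486)^2)
= sqrt(1.9337 + 46.9027)
= 6.9883 m


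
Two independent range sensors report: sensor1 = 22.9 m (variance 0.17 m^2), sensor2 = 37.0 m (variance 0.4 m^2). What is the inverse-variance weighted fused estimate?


w1 = (1/var1) / (1/var1 + 1/var2)
   = 5.8824 / (5.8824 + 2.5) = 0.7018
w2 = 1 - w1 = 0.2982
fused = w1*s1 + w2*s2 = 16.0702 + 11.0351
= 27.1053 m


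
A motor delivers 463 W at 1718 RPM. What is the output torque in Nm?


omega = 1718 * 2*pi/60 = 179.9085 rad/s
tau = P / omega = 463 / 179.9085
= 2.5735 Nm


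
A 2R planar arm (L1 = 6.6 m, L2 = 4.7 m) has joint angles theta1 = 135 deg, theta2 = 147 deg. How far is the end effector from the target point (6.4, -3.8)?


End effector via forward kinematics:
x = L1*cos(t1) + L2*cos(t1+t2) = -3.6897
y = L1*sin(t1) + L2*sin(t1+t2) = 0.0696
Distance to target:
d = sqrt((6.4 - -3.6897)^2 + (-3.8 - 0.0696)^2)
= sqrt(101.8024 + 14.9739)
= 10.8063 m


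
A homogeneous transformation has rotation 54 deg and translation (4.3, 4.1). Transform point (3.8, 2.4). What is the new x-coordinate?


x' = cos(theta)*px - sin(theta)*py + tx
= 0.5878*3.8 - 0.809*2.4 + 4.3
= 4.5919


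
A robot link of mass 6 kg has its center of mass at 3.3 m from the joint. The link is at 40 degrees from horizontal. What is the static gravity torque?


tau = m*g*L*cos(angle)
= 6 * 9.81 * 3.3 * cos(40 deg)
= 6 * 9.81 * 3.3 * 0.766
= 148.7949 Nm


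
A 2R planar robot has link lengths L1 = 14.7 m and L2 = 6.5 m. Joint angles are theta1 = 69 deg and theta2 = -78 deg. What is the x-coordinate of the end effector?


Convert angles to radians: theta1 = 1.2043, theta2 = -1.3614
x = L1*cos(theta1) + L2*cos(theta1+theta2)
x = 5.268 + 6.42
x = 11.688


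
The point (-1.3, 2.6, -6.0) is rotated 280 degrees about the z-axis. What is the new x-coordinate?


Rotation about z-axis: x' = x*cos(theta) - y*sin(theta)
= -1.3 * 0.1736 - 2.6 * -0.9848
= 2.3348


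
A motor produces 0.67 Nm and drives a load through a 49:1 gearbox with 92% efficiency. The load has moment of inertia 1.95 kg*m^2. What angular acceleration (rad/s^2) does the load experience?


tau_out = tau_motor * N * eta
= 0.67 * 49 * 0.92 = 30.2036 Nm
alpha = tau_out / I = 30.2036 / 1.95
= 15.489 rad/s^2


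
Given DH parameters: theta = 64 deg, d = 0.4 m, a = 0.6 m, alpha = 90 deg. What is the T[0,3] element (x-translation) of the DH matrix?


T[0,3] = a * cos(theta)
= 0.6 * cos(64 deg)
= 0.6 * 0.4384
= 0.263


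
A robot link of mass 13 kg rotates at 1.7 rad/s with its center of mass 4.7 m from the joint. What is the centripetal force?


F = m * omega^2 * r
= 13 * 1.7^2 * 4.7
= 13 * 2.89 * 4.7
= 176.579 N


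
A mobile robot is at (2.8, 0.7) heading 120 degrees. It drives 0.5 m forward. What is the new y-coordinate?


y_new = y0 + d*sin(theta)
= 0.7 + 0.5*sin(120)
= 0.7 + 0.433
= 1.133


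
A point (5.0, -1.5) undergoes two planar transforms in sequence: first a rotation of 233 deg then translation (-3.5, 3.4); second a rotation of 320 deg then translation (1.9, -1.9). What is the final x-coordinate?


After transform 1:
x1 = cos(233)*5.0 - sin(233)*-1.5 + -3.5 = -7.707
y1 = sin(233)*5.0 + cos(233)*-1.5 + 3.4 = 0.3095
After transform 2:
x2 = cos(320)*-7.707 - sin(320)*0.3095 + 1.9
= -3.805


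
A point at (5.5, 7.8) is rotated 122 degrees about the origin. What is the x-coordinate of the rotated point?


x' = x*cos(theta) - y*sin(theta)
cos(122 deg) = -0.5299, sin(122 deg) = 0.848
x' = 5.5 * -0.5299 - 7.8 * 0.848
= -2.9146 - 6.6148
= -9.5293


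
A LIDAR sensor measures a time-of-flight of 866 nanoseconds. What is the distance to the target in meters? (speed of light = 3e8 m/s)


tof = 866 ns = 8.66e-07 s
dist = c * tof / 2
= 3e8 * 8.66e-07 / 2
= 129.9 m


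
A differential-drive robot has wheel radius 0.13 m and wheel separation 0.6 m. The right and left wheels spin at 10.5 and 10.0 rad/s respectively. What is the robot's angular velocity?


vR = r*wR = 0.13*10.5 = 1.365 m/s
vL = r*wL = 0.13*10.0 = 1.3 m/s
v = (vR+vL)/2 = 1.3325 m/s
omega = (vR-vL)/L = 0.1083 rad/s
angular velocity = 0.1083 rad/s


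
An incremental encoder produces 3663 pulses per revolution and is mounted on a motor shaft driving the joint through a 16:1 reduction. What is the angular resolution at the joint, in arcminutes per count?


counts per rev = 3663
effective counts at joint = 3663 * 16 = 58608
resolution = 360*60 / 58608
= 0.3686 arcmin/count


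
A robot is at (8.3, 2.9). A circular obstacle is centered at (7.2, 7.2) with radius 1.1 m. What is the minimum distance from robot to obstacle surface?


center_dist = sqrt((8.3-7.2)^2 + (2.9-7.2)^2)
= sqrt(1.21 + 18.49)
= 4.4385
min_dist = center_dist - radius = 4.4385 - 1.1 = 3.3385 m


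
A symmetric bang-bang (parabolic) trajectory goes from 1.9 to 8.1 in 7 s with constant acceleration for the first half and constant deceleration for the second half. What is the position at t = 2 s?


Symmetric rest-to-rest: each phase covers (pf-p0)/2 in time T/2. 0.5*a*(T/2)^2 = (pf-p0)/2 => a = 4*(pf-p0)/T^2
a = 4*(8.1-1.9)/7^2 = 0.5061
t = 2 is in the acceleration phase (t <= T/2).
p = p0 + 0.5*a*t^2 = 1.9 + 0.5*0.5061*2^2
= 2.9122


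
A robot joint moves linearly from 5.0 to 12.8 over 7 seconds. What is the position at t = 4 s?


s = t/T = 4/7 = 0.5714
p(t) = p0 + (pf-p0)*s
= 5.0 + (12.8 - 5.0) * 0.5714
= 9.4571


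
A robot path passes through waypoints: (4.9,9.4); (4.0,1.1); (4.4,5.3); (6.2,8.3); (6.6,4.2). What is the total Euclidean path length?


Segment lengths:
  seg1 = sqrt((-0.9)^2 + (-8.3)^2) = 8.3487
  seg2 = sqrt((0.4)^2 + (4.2)^2) = 4.219
  seg3 = sqrt((1.8)^2 + (3.0)^2) = 3.4986
  seg4 = sqrt((0.4)^2 + (-4.1)^2) = 4.1195
Total = 20.1857


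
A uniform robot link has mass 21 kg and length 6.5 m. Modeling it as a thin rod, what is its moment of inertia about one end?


I = (1/3) * m * L^2
= (1/3) * 21 * 6.5^2
= 0.333333 * 21 * 42.25
= 295.75 kg*m^2


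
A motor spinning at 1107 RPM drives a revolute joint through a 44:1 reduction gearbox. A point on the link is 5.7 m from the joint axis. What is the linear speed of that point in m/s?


omega_motor = 1107 * 2*pi/60 = 115.9248 rad/s
omega_joint = omega_motor / 44 = 2.6347 rad/s
v = omega_joint * r = 2.6347 * 5.7
= 15.0175 m/s


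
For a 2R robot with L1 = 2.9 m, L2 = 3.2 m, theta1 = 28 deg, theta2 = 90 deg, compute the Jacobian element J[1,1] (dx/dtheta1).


J[1,1] = -L1*sin(t1) - L2*sin(t1+t2)
= -2.9*sin(28) - 3.2*sin(118)
= -4.1869


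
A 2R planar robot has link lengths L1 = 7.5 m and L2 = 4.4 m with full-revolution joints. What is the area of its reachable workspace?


r_max = L1 + L2 = 11.9 m
r_min = |L1 - L2| = 3.1 m
Area = pi*(r_max^2 - r_min^2)
= pi*(141.61 - 9.61)
= pi * 132.0
= 414.6902 m^2


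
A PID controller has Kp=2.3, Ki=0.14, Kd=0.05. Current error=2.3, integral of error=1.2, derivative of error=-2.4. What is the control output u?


u = Kp*e + Ki*int(e) + Kd*de/dt
= 2.3*2.3 + 0.14*1.2 + 0.05*(-2.4)
= 5.29 + 0.168 + -0.12
= 5.338


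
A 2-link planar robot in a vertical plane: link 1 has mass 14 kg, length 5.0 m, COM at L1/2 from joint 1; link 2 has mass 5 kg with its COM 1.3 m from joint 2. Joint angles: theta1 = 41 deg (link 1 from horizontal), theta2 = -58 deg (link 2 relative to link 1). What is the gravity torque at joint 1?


Horizontal distance from joint 1 to link-1 COM:
  x_c1 = (L1/2)*cos(t1) = 2.5 * 0.7547 = 1.8868 m
Horizontal distance from joint 1 to link-2 COM:
  x_c2 = L1*cos(t1) + Lc2*cos(t1+t2)
       = 5.0*0.7547 + 1.3*0.9563 = 5.0167 m
tau1 = m1*g*x_c1 + m2*g*x_c2
     = 14*9.81*1.8868 + 5*9.81*5.0167
     = 259.1295 + 246.0713
     = 505.2008 Nm


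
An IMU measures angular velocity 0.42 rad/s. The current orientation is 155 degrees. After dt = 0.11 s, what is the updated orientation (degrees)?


delta_theta = w * dt = 0.42 * 0.11 = 0.0462 rad
= 2.6471 deg
theta_new = 155 + 2.6471 = 157.6471 deg
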